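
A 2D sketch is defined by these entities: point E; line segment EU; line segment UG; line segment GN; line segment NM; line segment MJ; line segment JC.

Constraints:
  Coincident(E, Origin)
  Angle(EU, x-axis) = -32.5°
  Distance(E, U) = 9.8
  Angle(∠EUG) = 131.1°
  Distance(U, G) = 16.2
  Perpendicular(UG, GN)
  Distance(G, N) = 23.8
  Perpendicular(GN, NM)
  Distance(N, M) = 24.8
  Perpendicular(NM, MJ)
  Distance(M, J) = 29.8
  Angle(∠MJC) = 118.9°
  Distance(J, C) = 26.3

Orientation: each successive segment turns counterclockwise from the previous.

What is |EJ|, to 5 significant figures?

13.558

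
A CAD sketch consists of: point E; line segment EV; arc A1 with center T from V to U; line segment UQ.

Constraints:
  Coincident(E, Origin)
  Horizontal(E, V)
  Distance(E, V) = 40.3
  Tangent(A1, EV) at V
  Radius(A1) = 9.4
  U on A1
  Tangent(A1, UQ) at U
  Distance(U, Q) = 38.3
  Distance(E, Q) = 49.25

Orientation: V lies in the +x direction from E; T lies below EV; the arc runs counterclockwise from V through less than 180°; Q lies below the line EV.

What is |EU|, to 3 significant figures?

32.0

E is at the origin; E and V share the same y with |EV| = 40.3 and V on the +x side, so V = (40.3, 0.00). Tangency of A1 to EV means the radius TV is perpendicular to EV, so T = V + (0, -9.4) = (40.3, -9.40). Since TU ⟂ UQ (tangency), |TQ| = √(9.4² + 38.3²) = 39.4 regardless of where U sits on A1. So Q lies on both circle(E, 49.25) and circle(T, 39.4); the below-EV intersection is Q = (21.7, -44.2). U is the foot of the tangent from Q: U = (31.2, -7.08).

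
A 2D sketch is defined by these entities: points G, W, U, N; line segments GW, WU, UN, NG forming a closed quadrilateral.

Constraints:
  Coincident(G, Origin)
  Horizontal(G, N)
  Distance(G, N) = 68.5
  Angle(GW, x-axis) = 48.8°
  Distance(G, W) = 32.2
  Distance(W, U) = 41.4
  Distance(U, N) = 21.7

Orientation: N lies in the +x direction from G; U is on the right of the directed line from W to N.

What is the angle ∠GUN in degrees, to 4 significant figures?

151.8°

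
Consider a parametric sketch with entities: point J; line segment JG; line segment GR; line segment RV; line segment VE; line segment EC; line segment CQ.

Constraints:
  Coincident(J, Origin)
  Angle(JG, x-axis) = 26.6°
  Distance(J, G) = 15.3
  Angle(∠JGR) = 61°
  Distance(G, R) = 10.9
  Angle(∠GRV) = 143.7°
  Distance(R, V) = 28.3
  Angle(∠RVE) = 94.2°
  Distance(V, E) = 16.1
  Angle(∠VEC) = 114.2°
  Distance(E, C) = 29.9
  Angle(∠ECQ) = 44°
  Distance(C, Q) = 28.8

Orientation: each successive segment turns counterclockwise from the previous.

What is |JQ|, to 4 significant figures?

12.09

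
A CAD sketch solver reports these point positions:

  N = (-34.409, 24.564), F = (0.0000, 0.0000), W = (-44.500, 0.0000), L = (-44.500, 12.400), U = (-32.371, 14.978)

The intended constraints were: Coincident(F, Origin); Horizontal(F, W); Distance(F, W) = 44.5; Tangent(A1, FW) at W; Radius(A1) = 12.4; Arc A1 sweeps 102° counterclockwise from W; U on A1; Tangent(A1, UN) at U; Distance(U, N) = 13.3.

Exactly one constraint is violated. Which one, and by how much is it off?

Distance(U, N) = 13.3 — off by 3.50.

F = (0.00, 0.00) ✓; F.y = 0.00, W.y = 0.00 ✓; |FW| = 44.50 ✓; ∠(LW, WF) = 90.00° ✓; |LW| = 12.40 ✓; bearing(L→U) − bearing(L→W) = 102.0° ✓; |LU| = 12.40 ✓; ∠(LU, UN) = 90.00° ✓; |UN| = 9.800 ✗.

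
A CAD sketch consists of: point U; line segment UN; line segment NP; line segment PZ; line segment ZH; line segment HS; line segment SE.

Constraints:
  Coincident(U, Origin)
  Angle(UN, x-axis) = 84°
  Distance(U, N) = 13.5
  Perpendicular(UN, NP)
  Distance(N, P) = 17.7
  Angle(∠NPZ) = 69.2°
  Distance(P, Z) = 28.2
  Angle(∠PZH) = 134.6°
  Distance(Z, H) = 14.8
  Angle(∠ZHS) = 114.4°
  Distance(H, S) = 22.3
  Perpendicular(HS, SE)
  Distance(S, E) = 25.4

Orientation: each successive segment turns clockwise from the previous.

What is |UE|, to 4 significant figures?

15.96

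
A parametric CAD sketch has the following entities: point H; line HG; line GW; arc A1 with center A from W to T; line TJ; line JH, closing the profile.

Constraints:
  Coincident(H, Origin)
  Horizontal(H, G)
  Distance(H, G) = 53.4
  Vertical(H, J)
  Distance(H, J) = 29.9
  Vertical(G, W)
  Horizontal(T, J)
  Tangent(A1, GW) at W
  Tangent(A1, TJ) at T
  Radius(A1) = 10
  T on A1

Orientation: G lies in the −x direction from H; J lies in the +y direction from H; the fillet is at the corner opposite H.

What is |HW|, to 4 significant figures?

56.99

H is at the origin; H and G share the same y with |HG| = 53.4 and G on the −x side, so G = (-53.40, 0.000). H and J share the same x with |HJ| = 29.9 and J on the +y side, so J = (0.000, 29.90). The virtual corner opposite H is at (-53.40, 29.90). Tangency of A1 to GW means the radius AW is perpendicular to GW and the tangent condition forces AT to be normal to TJ, with radius 10.0, so the center A sits 10.0 in from both sides at A = (-43.40, 19.90). That places the tangent points at W = (-53.40, 19.90) on GW and T = (-43.40, 29.90) on TJ. Then |HW| = |W − H| = 56.99.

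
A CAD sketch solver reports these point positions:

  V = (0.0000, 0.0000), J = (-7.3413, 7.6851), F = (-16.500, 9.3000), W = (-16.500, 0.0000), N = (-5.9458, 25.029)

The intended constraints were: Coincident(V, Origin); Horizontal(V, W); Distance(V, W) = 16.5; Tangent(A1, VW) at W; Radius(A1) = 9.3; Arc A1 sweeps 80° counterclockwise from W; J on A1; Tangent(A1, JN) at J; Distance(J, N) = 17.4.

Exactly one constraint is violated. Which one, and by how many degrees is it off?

Tangent(A1, JN) at J — off by 5.40°.

V = (0.00, 0.00) ✓; V.y = 0.00, W.y = 0.00 ✓; |VW| = 16.50 ✓; ∠(FW, WV) = 90.00° ✓; |FW| = 9.300 ✓; bearing(F→J) − bearing(F→W) = 80.00° ✓; |FJ| = 9.300 ✓; ∠(FJ, JN) = 84.60° ✗; |JN| = 17.40 ✓.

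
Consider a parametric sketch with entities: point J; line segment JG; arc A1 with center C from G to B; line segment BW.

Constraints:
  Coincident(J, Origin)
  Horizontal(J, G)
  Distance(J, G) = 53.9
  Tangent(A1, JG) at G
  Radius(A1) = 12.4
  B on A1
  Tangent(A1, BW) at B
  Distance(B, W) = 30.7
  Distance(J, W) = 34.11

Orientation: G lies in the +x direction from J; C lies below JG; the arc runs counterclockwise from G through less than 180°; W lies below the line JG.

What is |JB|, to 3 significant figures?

45.4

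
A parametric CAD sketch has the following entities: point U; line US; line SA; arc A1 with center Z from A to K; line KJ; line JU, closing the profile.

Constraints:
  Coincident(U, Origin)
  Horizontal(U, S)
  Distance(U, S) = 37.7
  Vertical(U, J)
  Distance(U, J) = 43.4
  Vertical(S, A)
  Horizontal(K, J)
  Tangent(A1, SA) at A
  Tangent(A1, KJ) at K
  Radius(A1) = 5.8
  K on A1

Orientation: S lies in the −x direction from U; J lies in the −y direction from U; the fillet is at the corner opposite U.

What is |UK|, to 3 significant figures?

53.9

The virtual corner opposite U is at (-37.7, -43.4). Tangency of A1 to SA means the radius ZA is perpendicular to SA and tangency of A1 to KJ means the radius ZK is perpendicular to KJ, with radius 5.8, so the center Z sits 5.8 in from both sides at Z = (-31.9, -37.6). That places the tangent points at A = (-37.7, -37.6) on SA and K = (-31.9, -43.4) on KJ. Then |UK| = |K − U| = 53.9.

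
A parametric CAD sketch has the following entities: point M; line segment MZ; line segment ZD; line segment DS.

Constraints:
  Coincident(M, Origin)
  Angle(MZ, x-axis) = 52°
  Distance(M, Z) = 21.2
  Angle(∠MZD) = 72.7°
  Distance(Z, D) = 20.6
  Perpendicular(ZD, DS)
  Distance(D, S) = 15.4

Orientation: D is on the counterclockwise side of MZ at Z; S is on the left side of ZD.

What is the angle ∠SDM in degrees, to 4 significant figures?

35.23°

M is at the origin; MZ runs at 52.0° with length 21.2, so Z = 21.2·(cos 52.0°, sin 52.0°) = (13.05, 16.71). ∠MZD = 72.7°, so ZD runs at 52.0° + (180° − 72.7°) = 159.3° from the x-axis; with |ZD| = 20.6, D = Z + 20.6·(cos 159.3°, sin 159.3°) = (-6.218, 23.99). The perpendicularity gives DS at right angles to ZD; with |DS| = 15.4 on the left of ZD, S = D + 15.4·(-0.3535, -0.9354) = (-11.66, 9.582). Then cos ∠SDM = DS·DM / (|DS||DM|), giving 35.23°.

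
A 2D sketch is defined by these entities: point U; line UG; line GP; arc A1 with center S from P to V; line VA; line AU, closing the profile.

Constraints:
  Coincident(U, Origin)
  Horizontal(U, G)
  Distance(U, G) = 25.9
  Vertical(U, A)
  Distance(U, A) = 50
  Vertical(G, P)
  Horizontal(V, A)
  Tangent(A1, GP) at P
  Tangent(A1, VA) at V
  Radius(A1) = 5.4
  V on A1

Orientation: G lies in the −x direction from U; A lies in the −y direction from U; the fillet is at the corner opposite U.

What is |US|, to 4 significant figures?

49.09

U is at the origin; U and G share the same y with |UG| = 25.9 and G on the −x side, so G = (-25.90, 0.000). UA is vertical with |UA| = 50.0 and A on the −y side, so A = (0.000, -50.00). The virtual corner opposite U is at (-25.90, -50.00). Since A1 is tangent to GP there, SP ⟂ GP and since A1 is tangent to VA there, SV ⟂ VA, with radius 5.4, so the center S sits 5.4 in from both sides at S = (-20.50, -44.60). Then |US| = |S − U| = 49.09.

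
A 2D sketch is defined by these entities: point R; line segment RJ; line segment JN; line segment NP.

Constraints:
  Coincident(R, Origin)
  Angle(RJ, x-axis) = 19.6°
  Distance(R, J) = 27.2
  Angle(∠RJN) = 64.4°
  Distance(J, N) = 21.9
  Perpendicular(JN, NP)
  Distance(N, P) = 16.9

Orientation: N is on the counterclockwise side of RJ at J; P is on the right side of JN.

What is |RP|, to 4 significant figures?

42.65

R is at the origin; RJ runs at 19.6° with length 27.2, so J = 27.2·(cos 19.6°, sin 19.6°) = (25.62, 9.124). ∠RJN = 64.4°, so JN runs at 19.6° + (180° − 64.4°) = 135.2° from the x-axis; with |JN| = 21.9, N = J + 21.9·(cos 135.2°, sin 135.2°) = (10.08, 24.56). The perpendicularity gives NP at right angles to JN; with |NP| = 16.9 on the right of JN, P = N + 16.9·(0.7046, 0.7096) = (21.99, 36.55). Then |RP| = |P − R| = 42.65.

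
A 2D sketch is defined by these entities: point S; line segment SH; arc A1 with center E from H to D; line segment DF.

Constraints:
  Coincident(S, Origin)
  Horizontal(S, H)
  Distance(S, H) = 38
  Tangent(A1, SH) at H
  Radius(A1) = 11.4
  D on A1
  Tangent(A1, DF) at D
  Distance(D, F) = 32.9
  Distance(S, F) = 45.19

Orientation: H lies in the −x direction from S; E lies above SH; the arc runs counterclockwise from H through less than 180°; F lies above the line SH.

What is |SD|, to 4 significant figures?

28.30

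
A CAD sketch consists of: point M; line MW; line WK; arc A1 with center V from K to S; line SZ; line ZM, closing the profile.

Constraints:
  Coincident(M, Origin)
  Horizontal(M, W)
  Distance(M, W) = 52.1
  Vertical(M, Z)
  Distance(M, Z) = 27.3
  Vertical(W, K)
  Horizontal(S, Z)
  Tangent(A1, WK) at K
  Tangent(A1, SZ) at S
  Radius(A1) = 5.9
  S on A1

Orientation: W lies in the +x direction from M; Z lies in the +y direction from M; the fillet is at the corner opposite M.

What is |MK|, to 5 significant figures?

56.324

M is at the origin; M and W share the same y with |MW| = 52.1 and W on the +x side, so W = (52.100, 0.0000). MZ is vertical with |MZ| = 27.3 and Z on the +y side, so Z = (0.0000, 27.300). The virtual corner opposite M is at (52.100, 27.300). Since A1 is tangent to WK there, VK ⟂ WK and the tangent condition forces VS to be normal to SZ, with radius 5.9, so the center V sits 5.9 in from both sides at V = (46.200, 21.400). That places the tangent points at K = (52.100, 21.400) on WK and S = (46.200, 27.300) on SZ. Then |MK| = |K − M| = 56.324.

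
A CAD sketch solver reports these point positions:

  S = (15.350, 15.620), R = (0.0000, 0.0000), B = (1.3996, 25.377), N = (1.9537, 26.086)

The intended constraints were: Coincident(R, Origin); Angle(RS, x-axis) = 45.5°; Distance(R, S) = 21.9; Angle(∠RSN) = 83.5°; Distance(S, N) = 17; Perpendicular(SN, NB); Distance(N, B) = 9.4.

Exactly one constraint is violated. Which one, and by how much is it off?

Distance(N, B) = 9.4 — off by 8.50.

R = (0.00, 0.00) ✓; RS at 45.50° ✓; |RS| = 21.90 ✓; ∠RSN = 83.50° ✓; |SN| = 17.00 ✓; ∠(SN, NB) = 89.99° ✓; |NB| = 0.8998 ✗.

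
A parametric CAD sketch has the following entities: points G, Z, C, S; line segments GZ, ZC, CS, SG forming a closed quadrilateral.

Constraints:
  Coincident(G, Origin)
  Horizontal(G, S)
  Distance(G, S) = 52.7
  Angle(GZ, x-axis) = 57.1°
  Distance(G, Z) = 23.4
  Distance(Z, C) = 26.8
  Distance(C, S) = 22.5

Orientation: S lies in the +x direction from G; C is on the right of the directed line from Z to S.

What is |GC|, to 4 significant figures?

30.22

Checks: G = (0.00, 0.00) ✓; |ZC| = 26.80 ✓; |CS| = 22.50 ✓.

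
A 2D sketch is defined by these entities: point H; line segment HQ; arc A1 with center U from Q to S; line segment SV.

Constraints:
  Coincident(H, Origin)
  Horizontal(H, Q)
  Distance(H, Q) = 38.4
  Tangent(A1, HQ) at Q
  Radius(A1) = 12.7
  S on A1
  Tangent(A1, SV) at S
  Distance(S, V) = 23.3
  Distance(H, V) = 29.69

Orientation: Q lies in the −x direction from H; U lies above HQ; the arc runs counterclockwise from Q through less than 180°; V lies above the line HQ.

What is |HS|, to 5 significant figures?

28.306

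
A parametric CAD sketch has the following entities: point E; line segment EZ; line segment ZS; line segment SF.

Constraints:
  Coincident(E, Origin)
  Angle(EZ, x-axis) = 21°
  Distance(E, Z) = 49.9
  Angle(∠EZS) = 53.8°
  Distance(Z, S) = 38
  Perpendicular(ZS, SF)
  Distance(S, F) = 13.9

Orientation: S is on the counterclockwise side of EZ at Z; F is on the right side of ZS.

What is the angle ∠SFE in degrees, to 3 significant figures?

8.95°

E is at the origin; EZ runs at 21.0° with length 49.9, so Z = 49.9·(cos 21.0°, sin 21.0°) = (46.6, 17.9). ∠EZS = 53.8°, so ZS runs at 21.0° + (180° − 53.8°) = 147° from the x-axis; with |ZS| = 38.0, S = Z + 38.0·(cos 147°, sin 147°) = (14.6, 38.5). ZS ⟂ SF; with |SF| = 13.9 on the right of ZS, F = S + 13.9·(0.542, 0.841) = (22.2, 50.2). Then cos ∠SFE = FS·FE / (|FS||FE|), giving 8.95°.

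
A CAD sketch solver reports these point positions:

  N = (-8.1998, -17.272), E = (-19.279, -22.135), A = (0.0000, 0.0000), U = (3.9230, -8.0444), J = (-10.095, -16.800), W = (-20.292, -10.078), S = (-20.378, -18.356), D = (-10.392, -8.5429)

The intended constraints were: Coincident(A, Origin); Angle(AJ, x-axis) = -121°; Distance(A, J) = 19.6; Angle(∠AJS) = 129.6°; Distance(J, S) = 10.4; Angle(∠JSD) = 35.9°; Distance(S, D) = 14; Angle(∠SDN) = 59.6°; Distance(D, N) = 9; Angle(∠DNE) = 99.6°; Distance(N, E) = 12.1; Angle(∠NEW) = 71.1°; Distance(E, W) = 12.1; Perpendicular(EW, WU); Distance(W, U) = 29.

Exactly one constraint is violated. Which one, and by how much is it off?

Distance(W, U) = 29 — off by 4.70.

A = (0.00, 0.00) ✓; AJ at -121.0° ✓; |AJ| = 19.60 ✓; ∠AJS = 129.6° ✓; |JS| = 10.40 ✓; ∠JSD = 35.90° ✓; |SD| = 14.00 ✓; ∠SDN = 59.60° ✓; |DN| = 9.000 ✓; ∠DNE = 99.60° ✓; |NE| = 12.10 ✓; ∠NEW = 71.10° ✓; |EW| = 12.10 ✓; ∠(EW, WU) = 90.00° ✓; |WU| = 24.30 ✗.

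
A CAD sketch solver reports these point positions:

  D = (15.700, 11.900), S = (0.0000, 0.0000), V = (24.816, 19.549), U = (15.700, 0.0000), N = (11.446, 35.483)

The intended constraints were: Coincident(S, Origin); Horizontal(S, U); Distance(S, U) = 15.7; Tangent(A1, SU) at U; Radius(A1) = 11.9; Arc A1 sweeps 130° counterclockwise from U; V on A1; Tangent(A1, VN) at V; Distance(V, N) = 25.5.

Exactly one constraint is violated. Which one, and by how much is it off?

Distance(V, N) = 25.5 — off by 4.70.

S = (0.00, 0.00) ✓; S.y = 0.00, U.y = 0.00 ✓; |SU| = 15.70 ✓; ∠(DU, US) = 90.00° ✓; |DU| = 11.90 ✓; bearing(D→V) − bearing(D→U) = 130.0° ✓; |DV| = 11.90 ✓; ∠(DV, VN) = 90.00° ✓; |VN| = 20.80 ✗.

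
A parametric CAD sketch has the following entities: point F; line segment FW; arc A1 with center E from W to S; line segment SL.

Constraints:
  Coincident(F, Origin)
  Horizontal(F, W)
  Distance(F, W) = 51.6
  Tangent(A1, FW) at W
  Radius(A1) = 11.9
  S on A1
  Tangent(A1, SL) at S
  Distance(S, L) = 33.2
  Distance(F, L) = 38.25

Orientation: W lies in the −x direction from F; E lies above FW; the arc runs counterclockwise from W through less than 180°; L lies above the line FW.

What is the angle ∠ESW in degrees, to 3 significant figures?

63.5°

Checks: |ES| = 11.90 ✓; ∠(ES, SL) = 90.00° ✓; |SL| = 33.20 ✓; |FL| = 38.25 ✓.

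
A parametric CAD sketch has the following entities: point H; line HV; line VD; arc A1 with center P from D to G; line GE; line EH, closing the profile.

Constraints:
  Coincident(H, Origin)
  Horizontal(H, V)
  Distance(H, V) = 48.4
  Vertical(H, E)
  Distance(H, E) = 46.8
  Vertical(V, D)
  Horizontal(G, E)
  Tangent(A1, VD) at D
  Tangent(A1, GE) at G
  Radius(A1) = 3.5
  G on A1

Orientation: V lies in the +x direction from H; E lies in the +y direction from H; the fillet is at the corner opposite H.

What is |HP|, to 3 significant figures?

62.4

HE is vertical with |HE| = 46.8 and E on the +y side, so E = (0.00, 46.8). The virtual corner opposite H is at (48.4, 46.8). A1 meets VD tangentially, so PD is at right angles to VD and the tangent condition forces PG to be normal to GE, with radius 3.5, so the center P sits 3.5 in from both sides at P = (44.9, 43.3). Then |HP| = |P − H| = 62.4.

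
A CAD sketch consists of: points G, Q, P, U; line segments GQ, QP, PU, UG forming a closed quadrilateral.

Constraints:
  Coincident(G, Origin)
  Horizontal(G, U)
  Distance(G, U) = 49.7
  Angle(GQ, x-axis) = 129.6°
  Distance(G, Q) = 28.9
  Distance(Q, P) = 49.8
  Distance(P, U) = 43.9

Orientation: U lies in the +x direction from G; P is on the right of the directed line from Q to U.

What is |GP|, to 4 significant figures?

21.15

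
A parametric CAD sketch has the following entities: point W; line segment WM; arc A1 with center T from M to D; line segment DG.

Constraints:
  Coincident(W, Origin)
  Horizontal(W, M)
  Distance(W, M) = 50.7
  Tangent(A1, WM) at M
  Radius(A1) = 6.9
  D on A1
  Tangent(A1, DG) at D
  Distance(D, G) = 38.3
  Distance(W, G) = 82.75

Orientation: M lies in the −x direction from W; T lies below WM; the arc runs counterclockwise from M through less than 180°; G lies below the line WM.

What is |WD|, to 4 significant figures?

57.09

Checks: |WM| = 50.70 ✓; |TD| = 6.900 ✓; ∠(TD, DG) = 90.00° ✓; |DG| = 38.30 ✓; |WG| = 82.75 ✓.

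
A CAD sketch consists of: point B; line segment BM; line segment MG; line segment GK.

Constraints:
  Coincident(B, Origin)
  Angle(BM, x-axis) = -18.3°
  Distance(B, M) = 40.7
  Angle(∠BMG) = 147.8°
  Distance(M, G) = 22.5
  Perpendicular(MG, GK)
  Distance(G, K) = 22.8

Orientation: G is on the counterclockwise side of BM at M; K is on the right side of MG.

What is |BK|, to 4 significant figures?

72.26

B is at the origin; BM runs at -18.3° with length 40.7, so M = 40.7·(cos -18.3°, sin -18.3°) = (38.64, -12.78). ∠BMG = 147.8°, so MG runs at -18.3° + (180° − 147.8°) = 13.90° from the x-axis; with |MG| = 22.5, G = M + 22.5·(cos 13.90°, sin 13.90°) = (60.48, -7.374). The perpendicularity gives GK at right angles to MG; with |GK| = 22.8 on the right of MG, K = G + 22.8·(0.2402, -0.9707) = (65.96, -29.51). Then |BK| = |K − B| = 72.26.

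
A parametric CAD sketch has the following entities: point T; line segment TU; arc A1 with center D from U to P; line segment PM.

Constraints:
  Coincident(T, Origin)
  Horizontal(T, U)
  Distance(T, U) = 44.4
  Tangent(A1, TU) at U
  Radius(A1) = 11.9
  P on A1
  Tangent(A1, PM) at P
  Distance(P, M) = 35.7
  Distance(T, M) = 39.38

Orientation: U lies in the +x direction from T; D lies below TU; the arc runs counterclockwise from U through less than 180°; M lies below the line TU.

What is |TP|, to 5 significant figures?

34.718

T is at the origin; TU is horizontal with |TU| = 44.4 and U on the +x side, so U = (44.400, 0.0000). The tangent condition forces DU to be normal to TU, so D = U + (0, -11.9) = (44.400, -11.900). Since DP ⟂ PM (tangency), |DM| = √(11.9² + 35.7²) = 37.631 regardless of where P sits on A1. So M lies on both circle(T, 39.38) and circle(D, 37.631); the below-TU intersection is M = (15.623, -36.148). P is the foot of the tangent from M: P = (34.248, -5.6917).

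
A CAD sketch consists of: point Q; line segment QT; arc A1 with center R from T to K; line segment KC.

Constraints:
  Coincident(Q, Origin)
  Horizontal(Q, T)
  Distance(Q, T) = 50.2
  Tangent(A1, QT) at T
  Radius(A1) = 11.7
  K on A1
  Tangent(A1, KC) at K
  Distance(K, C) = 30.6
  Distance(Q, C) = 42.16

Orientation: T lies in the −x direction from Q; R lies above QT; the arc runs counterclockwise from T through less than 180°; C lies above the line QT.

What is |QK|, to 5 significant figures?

40.318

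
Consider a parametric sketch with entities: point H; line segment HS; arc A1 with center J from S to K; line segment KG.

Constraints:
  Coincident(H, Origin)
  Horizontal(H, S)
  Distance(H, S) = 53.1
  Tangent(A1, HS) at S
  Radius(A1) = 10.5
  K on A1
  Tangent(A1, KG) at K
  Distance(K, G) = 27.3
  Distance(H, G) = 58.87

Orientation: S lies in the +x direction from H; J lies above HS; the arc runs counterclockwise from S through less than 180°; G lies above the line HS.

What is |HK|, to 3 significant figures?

63.7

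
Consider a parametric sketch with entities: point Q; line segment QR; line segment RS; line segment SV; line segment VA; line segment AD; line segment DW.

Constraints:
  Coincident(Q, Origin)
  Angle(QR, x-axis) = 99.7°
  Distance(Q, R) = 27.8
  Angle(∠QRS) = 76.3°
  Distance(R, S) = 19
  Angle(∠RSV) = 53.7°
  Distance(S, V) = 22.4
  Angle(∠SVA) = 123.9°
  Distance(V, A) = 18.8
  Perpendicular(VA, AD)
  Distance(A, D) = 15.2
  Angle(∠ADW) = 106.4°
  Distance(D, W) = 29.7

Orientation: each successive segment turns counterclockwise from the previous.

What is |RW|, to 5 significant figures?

17.186

Q is at the origin; QR runs at 99.7° with length 27.8, so R = (-4.6840, 27.403). ∠QRS = 76.3° gives RS at -156.60° from the x-axis; with |RS| = 19.0, S = (-22.121, 19.857). ∠RSV = 53.7° gives SV at -30.300° from the x-axis; with |SV| = 22.4, V = (-2.7813, 8.5553). ∠SVA = 123.9° gives VA at 25.800° from the x-axis; with |VA| = 18.8, A = (14.145, 16.738). The perpendicularity gives AD at right angles to VA, so AD runs at 115.80°; with |AD| = 15.2, D = (7.5292, 30.423). ∠ADW = 106.4° gives DW at -170.60° from the x-axis; with |DW| = 29.7, W = (-21.772, 25.572). Then |RW| = |W − R| = 17.186.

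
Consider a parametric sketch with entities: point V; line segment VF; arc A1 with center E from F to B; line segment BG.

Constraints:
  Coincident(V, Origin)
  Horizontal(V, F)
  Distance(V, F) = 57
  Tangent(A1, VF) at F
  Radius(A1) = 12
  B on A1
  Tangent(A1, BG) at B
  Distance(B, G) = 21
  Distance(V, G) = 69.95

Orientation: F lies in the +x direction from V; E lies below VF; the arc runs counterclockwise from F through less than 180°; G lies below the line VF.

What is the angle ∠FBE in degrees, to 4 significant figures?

26.60°

Checks: |EB| = 12.00 ✓; ∠(EB, BG) = 90.00° ✓; |BG| = 21.00 ✓; |VG| = 69.95 ✓.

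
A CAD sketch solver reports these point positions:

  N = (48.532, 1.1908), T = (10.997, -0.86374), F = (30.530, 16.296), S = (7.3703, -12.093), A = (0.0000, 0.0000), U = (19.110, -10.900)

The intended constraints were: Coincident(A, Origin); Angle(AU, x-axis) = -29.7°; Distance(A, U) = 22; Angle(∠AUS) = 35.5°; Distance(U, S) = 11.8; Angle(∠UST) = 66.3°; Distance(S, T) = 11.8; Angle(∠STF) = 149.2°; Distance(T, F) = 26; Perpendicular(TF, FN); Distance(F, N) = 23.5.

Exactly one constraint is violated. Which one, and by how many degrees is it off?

Perpendicular(TF, FN) — off by 8.70°.

A = (0.00, 0.00) ✓; AU at -29.70° ✓; |AU| = 22.00 ✓; ∠AUS = 35.50° ✓; |US| = 11.80 ✓; ∠UST = 66.30° ✓; |ST| = 11.80 ✓; ∠STF = 149.2° ✓; |TF| = 26.00 ✓; ∠(TF, FN) = 81.30° ✗; |FN| = 23.50 ✓.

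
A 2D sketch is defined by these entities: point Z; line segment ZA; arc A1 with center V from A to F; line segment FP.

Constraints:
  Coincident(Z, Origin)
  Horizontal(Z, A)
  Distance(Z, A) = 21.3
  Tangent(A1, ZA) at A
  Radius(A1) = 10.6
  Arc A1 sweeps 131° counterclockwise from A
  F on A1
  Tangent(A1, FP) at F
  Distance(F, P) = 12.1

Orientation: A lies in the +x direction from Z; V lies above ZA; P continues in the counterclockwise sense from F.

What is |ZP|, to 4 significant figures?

34.18

Z is at the origin; ZA is horizontal with |ZA| = 21.3 and A on the +x side, so A = (21.30, 0.000). Since A1 is tangent to ZA there, VA ⟂ ZA, so V = A + (0, 10.6) = (21.30, 10.60). On A1, A sits at bearing -90° from V; a 131° counterclockwise sweep puts F at bearing 41°, so F = V + 10.6·(cos 41°, sin 41°) = (29.30, 17.55). The tangent condition forces VF to be normal to FP, so FP runs along (−sin 41°, cos 41°); with |FP| = 12.1, P = (21.36, 26.69). Then |ZP| = |P − Z| = 34.18.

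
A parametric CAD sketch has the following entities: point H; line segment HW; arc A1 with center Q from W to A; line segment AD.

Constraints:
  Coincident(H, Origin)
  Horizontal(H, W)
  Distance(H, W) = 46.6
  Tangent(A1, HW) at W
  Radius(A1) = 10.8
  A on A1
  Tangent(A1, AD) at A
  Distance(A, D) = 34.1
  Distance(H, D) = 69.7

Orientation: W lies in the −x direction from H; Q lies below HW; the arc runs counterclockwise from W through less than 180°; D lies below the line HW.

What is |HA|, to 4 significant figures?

58.61

H is at the origin; HW is horizontal with |HW| = 46.6 and W on the −x side, so W = (-46.60, 0.000). Since A1 is tangent to HW there, QW ⟂ HW, so Q = W + (0, -10.8) = (-46.60, -10.80). Since QA ⟂ AD (tangency), |QD| = √(10.8² + 34.1²) = 35.77 regardless of where A sits on A1. So D lies on both circle(H, 69.7) and circle(Q, 35.77); the below-HW intersection is D = (-52.26, -46.12). A is the foot of the tangent from D: A = (-57.28, -12.39).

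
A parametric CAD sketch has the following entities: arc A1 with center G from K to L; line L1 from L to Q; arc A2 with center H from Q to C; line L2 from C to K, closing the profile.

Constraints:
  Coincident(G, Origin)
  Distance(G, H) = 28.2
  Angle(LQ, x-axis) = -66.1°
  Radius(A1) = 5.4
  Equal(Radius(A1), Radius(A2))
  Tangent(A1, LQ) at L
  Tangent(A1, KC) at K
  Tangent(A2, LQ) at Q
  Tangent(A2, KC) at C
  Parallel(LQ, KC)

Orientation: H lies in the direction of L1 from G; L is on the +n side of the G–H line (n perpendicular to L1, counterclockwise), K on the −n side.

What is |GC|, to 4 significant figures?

28.71

The slot axis is L1's direction at -66.1°, so u = (cos -66.1°, sin -66.1°) = (0.4051, -0.9143) and n = (−sin -66.1°, cos -66.1°) = (0.9143, 0.4051). G is at the origin and H lies 28.2 along u from G, so H = 28.2·u = (11.42, -25.78). Tangency of A1 to both parallel lines with radius 5.4 puts L and K at G ± 5.4·n: L = (4.937, 2.188), K = (-4.937, -2.188). Equal radii place Q and C the same way about H: Q = H + 5.4·n = (16.36, -23.59), C = H − 5.4·n = (6.488, -27.97). Then |GC| = |C − G| = 28.71.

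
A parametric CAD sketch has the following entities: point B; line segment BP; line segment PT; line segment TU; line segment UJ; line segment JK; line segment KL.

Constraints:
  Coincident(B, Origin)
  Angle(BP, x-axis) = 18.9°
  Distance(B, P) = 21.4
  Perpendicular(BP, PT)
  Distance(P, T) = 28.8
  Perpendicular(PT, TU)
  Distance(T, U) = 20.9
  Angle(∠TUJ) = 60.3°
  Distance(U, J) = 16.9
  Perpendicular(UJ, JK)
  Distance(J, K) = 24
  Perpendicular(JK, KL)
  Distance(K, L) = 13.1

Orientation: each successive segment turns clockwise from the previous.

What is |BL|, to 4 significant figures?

44.02

UJ is perpendicular to JK, so JK runs at -10.80°; with |JK| = 24.0, K = (36.54, -14.98). The perpendicularity gives KL at right angles to JK, so KL runs at -100.8°; with |KL| = 13.1, L = (34.09, -27.85). Then |BL| = |L − B| = 44.02.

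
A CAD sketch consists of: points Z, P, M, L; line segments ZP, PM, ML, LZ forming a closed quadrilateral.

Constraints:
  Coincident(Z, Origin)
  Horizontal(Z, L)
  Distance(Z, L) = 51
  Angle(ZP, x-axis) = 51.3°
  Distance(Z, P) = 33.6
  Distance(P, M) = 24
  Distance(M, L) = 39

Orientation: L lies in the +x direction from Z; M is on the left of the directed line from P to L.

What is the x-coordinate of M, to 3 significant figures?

42.0

Checks: |PM| = 24.00 ✓; |ML| = 39.00 ✓.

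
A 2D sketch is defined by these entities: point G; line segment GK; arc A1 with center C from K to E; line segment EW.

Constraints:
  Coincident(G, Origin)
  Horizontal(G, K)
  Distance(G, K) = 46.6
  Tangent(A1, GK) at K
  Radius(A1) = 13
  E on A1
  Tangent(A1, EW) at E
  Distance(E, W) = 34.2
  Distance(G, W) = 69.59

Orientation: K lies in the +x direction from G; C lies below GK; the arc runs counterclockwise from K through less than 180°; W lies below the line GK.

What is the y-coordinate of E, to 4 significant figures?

-18.37

Checks: |CE| = 13.00 ✓; ∠(CE, EW) = 90.00° ✓; |EW| = 34.20 ✓; |GW| = 69.59 ✓.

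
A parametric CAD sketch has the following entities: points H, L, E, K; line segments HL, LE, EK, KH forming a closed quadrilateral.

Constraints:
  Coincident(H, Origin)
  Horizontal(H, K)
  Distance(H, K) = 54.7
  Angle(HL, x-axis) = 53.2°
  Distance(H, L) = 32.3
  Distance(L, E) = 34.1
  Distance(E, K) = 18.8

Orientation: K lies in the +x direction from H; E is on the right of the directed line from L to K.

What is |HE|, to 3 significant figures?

36.5

H is at the origin; HK is horizontal with |HK| = 54.7 and K in +x, so K = (54.7, 0). HL runs at 53.2° with |HL| = 32.3, so L = (19.3, 25.9). E is determined by |LE| = 34.1 and |EK| = 18.8 together: it lies at the intersection of circle(L, 34.1) and circle(K, 18.8). With |LK| = 43.8, the foot of the radical line on LK is 31.1 from L and the perpendicular offset is √(34.1² − 31.1²) = 13.9. Taking the right-of-LK solution: E = (36.3, -3.74).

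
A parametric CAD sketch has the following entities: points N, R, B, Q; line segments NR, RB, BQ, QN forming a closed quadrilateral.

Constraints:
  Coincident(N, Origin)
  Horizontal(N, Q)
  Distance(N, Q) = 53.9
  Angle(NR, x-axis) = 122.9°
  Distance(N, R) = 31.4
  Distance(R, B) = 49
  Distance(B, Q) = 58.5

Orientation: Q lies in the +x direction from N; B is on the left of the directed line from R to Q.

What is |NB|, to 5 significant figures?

56.947

N is at the origin; N and Q share the same y with |NQ| = 53.9 and Q in +x, so Q = (53.9, 0). NR runs at 122.9° with |NR| = 31.4, so R = (-17.056, 26.364). B is determined by |RB| = 49.0 and |BQ| = 58.5 together: it lies at the intersection of circle(R, 49.0) and circle(Q, 58.5). With |RQ| = 75.695, the foot of the radical line on RQ is 31.102 from R and the perpendicular offset is √(49.0² − 31.102²) = 37.864. Taking the left-of-RQ solution: B = (25.286, 51.025).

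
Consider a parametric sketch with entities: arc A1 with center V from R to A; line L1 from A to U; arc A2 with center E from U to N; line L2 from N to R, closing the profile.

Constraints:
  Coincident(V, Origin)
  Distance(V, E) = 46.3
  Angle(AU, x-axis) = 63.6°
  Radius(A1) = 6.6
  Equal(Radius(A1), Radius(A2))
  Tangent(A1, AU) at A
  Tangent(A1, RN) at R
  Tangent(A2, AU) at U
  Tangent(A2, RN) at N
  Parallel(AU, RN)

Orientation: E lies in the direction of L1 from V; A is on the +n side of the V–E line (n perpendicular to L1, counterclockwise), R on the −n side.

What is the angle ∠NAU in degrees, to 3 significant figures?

15.9°

The slot axis is L1's direction at 63.6°, so u = (cos 63.6°, sin 63.6°) = (0.445, 0.896) and n = (−sin 63.6°, cos 63.6°) = (-0.896, 0.445). V is at the origin and E lies 46.3 along u from V, so E = 46.3·u = (20.6, 41.5). Tangency of A1 to both parallel lines with radius 6.6 puts A and R at V ± 6.6·n: A = (-5.91, 2.93), R = (5.91, -2.93). Equal radii place U and N the same way about E: U = E + 6.6·n = (14.7, 44.4), N = E − 6.6·n = (26.5, 38.5). Then cos ∠NAU = AN·AU / (|AN||AU|), giving 15.9°.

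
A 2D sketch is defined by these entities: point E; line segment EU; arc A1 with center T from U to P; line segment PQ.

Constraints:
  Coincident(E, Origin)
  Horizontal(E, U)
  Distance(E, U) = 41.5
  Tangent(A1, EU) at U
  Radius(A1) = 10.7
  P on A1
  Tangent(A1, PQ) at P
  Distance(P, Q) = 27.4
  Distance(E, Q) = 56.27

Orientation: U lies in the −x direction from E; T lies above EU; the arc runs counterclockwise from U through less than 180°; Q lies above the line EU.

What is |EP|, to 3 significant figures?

34.2

Checks: |TP| = 10.70 ✓; ∠(TP, PQ) = 90.00° ✓; |PQ| = 27.40 ✓; |EQ| = 56.27 ✓.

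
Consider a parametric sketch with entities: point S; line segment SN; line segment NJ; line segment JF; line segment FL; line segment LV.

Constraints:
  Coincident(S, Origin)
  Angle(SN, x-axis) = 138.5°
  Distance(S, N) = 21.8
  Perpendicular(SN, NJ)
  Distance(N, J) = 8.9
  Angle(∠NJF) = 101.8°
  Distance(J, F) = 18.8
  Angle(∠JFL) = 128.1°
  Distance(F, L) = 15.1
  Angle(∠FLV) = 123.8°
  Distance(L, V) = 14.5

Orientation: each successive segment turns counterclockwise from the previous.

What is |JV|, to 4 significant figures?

34.87

∠JFL = 128.1° gives FL at -1.400° from the x-axis; with |FL| = 15.1, L = (4.106, -7.663). ∠FLV = 123.8° gives LV at 54.80° from the x-axis; with |LV| = 14.5, V = (12.46, 4.186). Then |JV| = |V − J| = 34.87.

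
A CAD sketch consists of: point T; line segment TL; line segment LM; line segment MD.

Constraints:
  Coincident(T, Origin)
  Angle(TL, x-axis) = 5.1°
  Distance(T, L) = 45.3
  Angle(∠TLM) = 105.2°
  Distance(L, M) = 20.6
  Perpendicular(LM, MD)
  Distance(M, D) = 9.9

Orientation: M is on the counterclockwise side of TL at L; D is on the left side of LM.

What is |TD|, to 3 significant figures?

46.9

T is at the origin; TL runs at 5.1° with length 45.3, so L = 45.3·(cos 5.1°, sin 5.1°) = (45.1, 4.03). ∠TLM = 105.2°, so LM runs at 5.1° + (180° − 105.2°) = 79.9° from the x-axis; with |LM| = 20.6, M = L + 20.6·(cos 79.9°, sin 79.9°) = (48.7, 24.3). LM ⟂ MD; with |MD| = 9.9 on the left of LM, D = M + 9.9·(-0.985, 0.175) = (39.0, 26.0). Then |TD| = |D − T| = 46.9.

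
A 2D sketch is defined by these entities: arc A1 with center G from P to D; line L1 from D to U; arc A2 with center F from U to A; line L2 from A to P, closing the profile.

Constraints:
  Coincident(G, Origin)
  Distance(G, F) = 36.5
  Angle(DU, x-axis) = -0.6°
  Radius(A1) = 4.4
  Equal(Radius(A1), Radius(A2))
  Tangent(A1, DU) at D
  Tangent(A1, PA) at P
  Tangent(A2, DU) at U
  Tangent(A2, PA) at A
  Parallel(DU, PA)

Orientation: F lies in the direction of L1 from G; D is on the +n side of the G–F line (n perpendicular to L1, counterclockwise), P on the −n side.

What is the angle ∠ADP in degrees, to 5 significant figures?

76.445°

Tangency of A1 to both parallel lines with radius 4.4 puts D and P at G ± 4.4·n: D = (0.046076, 4.3998), P = (-0.046076, -4.3998). Equal radii place U and A the same way about F: U = F + 4.4·n = (36.544, 4.0175), A = F − 4.4·n = (36.452, -4.7820). Then cos ∠ADP = DA·DP / (|DA||DP|), giving 76.445°.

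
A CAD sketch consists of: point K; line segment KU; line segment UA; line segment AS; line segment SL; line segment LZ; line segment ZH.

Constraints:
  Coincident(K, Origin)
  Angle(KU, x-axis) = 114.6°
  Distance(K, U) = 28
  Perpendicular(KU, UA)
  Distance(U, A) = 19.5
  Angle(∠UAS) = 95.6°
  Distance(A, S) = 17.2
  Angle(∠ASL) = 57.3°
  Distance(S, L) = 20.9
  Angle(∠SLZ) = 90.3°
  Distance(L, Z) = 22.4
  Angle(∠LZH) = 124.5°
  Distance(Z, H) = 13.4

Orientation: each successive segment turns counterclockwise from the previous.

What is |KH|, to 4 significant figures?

49.53

K is at the origin; KU runs at 114.6° with length 28.0, so U = (-11.66, 25.46). KU is perpendicular to UA, so UA runs at -155.4°; with |UA| = 19.5, A = (-29.39, 17.34). ∠UAS = 95.6° gives AS at -71.00° from the x-axis; with |AS| = 17.2, S = (-23.79, 1.078). ∠ASL = 57.3° gives SL at 51.70° from the x-axis; with |SL| = 20.9, L = (-10.83, 17.48). ∠SLZ = 90.3° gives LZ at 141.4° from the x-axis; with |LZ| = 22.4, Z = (-28.34, 31.45). ∠LZH = 124.5° gives ZH at -163.1° from the x-axis; with |ZH| = 13.4, H = (-41.16, 27.56). Then |KH| = |H − K| = 49.53.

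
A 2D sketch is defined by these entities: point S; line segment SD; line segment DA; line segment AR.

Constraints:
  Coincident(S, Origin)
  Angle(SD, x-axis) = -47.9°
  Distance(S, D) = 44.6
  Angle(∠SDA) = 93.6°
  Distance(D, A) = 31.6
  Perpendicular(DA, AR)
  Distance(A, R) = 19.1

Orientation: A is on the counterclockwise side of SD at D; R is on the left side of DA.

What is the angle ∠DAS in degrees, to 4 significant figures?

52.30°

S is at the origin; SD runs at -47.9° with length 44.6, so D = 44.6·(cos -47.9°, sin -47.9°) = (29.90, -33.09). ∠SDA = 93.6°, so DA runs at -47.9° + (180° − 93.6°) = 38.50° from the x-axis; with |DA| = 31.6, A = D + 31.6·(cos 38.50°, sin 38.50°) = (54.63, -13.42). Then cos ∠DAS = AD·AS / (|AD||AS|), giving 52.30°.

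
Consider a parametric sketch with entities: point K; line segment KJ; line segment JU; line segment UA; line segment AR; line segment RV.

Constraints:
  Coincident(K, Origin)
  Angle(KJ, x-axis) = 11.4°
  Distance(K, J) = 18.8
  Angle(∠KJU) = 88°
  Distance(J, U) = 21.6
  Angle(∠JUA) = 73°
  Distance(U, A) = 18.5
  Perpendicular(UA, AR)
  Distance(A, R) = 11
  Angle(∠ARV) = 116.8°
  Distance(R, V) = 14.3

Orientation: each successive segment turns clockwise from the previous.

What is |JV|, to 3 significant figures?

3.26

K is at the origin; KJ runs at 11.4° with length 18.8, so J = (18.4, 3.72). ∠KJU = 88.0° gives JU at -80.6° from the x-axis; with |JU| = 21.6, U = (22.0, -17.6). ∠JUA = 73.0° gives UA at 172° from the x-axis; with |UA| = 18.5, A = (3.62, -15.1). UA is perpendicular to AR, so AR runs at 82.4°; with |AR| = 11.0, R = (5.07, -4.24). ∠ARV = 116.8° gives RV at 19.2° from the x-axis; with |RV| = 14.3, V = (18.6, 0.459). Then |JV| = |V − J| = 3.26.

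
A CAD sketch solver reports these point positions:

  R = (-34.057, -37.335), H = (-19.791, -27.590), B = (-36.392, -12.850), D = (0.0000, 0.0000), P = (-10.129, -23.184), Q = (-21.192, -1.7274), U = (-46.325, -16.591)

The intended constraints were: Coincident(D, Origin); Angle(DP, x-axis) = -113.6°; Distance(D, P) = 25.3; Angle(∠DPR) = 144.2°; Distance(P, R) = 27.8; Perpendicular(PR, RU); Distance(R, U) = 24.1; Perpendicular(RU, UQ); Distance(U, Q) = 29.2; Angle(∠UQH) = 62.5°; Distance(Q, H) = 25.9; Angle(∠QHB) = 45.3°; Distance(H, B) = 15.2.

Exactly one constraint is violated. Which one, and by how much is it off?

Distance(H, B) = 15.2 — off by 7.00.

D = (0.00, 0.00) ✓; DP at -113.6° ✓; |DP| = 25.30 ✓; ∠DPR = 144.2° ✓; |PR| = 27.80 ✓; ∠(PR, RU) = 90.00° ✓; |RU| = 24.10 ✓; ∠(RU, UQ) = 90.00° ✓; |UQ| = 29.20 ✓; ∠UQH = 62.50° ✓; |QH| = 25.90 ✓; ∠QHB = 45.30° ✓; |HB| = 22.20 ✗.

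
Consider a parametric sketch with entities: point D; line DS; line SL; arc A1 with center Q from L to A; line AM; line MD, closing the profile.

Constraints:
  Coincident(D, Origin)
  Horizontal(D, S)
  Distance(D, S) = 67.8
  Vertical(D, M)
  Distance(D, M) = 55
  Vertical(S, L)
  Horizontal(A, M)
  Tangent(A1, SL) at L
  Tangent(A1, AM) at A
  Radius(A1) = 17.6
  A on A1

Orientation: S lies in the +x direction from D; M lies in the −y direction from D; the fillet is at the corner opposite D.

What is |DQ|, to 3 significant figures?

62.6

D is at the origin; DS is horizontal with |DS| = 67.8 and S on the +x side, so S = (67.8, 0.00). DM is vertical with |DM| = 55.0 and M on the −y side, so M = (0.00, -55.0). The virtual corner opposite D is at (67.8, -55.0). The tangent condition forces QL to be normal to SL and A1 meets AM tangentially, so QA is at right angles to AM, with radius 17.6, so the center Q sits 17.6 in from both sides at Q = (50.2, -37.4). Then |DQ| = |Q − D| = 62.6.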